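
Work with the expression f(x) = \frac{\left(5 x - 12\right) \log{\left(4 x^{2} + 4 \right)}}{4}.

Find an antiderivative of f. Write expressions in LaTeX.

Check any antiderivative F(x) by computing F'(x) and comparing it with f(x).
Check: d/dx[\frac{- 5 x^{2} + x \left(5 x - 24\right) \log{\left(4 x^{2} + 4 \right)} + 48 x + 5 \log{\left(x^{2} + 1 \right)} - 48 \operatorname{atan}{\left(x \right)}}{8}] = \frac{5 x \log{\left(x^{2} + 1 \right)}}{4} + \frac{5 x \log{\left(2 \right)}}{2} - 3 \log{\left(x^{2} + 1 \right)} - 6 \log{\left(2 \right)}, which equals f(x).

An antiderivative is F(x) = \frac{- 5 x^{2} + x \left(5 x - 24\right) \log{\left(4 x^{2} + 4 \right)} + 48 x + 5 \log{\left(x^{2} + 1 \right)} - 48 \operatorname{atan}{\left(x \right)}}{8}.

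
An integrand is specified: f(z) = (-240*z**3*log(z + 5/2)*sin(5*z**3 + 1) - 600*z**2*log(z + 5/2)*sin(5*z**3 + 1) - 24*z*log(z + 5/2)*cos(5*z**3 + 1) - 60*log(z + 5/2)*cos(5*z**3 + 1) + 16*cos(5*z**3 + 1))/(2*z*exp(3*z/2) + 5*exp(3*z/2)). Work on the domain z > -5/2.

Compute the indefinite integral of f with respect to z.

F(z) = 8*exp(-3*z/2)*log(z + 5/2)*cos(5*z**3 + 1) + C

For F(z) to be correct the identity F'(z) - f(z) = 0 must hold.
Check: d/dz[8*exp(-3*z/2)*log(z + 5/2)*cos(5*z**3 + 1)] = (-240*z**3*log(z + 5/2)*sin(5*z**3 + 1) - 600*z**2*log(z + 5/2)*sin(5*z**3 + 1) - 24*z*log(z + 5/2)*cos(5*z**3 + 1) - 60*log(z + 5/2)*cos(5*z**3 + 1) + 16*cos(5*z**3 + 1))/(2*z*exp(3*z/2) + 5*exp(3*z/2)) = f(z).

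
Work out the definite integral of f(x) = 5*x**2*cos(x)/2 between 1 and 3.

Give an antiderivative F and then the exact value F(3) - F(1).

Antiderivative: F(x) = 5*x**2*sin(x)/2 + 5*x*cos(x) - 5*sin(x); value = 15*cos(3) - 5*cos(1) + 5*sin(1)/2 + 35*sin(3)/2

A first test for any F(x): its x-derivative must equal f(x) identically.
F(x) = 5*x**2*sin(x)/2 + 5*x*cos(x) - 5*sin(x) is an antiderivative of f.
Check: d/dx[5*x**2*sin(x)/2 + 5*x*cos(x) - 5*sin(x)] = 5*x**2*cos(x)/2 = f(x).
F(3) = 15*cos(3) + 35*sin(3)/2; F(1) = -5*sin(1)/2 + 5*cos(1).
Integral = F(3) - F(1) = 15*cos(3) - 5*cos(1) + 5*sin(1)/2 + 35*sin(3)/2.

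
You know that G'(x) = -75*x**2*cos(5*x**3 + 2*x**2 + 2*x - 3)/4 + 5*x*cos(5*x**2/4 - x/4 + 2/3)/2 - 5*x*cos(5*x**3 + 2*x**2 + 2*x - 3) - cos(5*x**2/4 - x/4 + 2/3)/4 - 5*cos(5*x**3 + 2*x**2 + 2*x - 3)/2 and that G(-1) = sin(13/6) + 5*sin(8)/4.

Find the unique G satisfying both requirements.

Integrate term by term and add the pieces.
A general antiderivative is sin(5*x**2/4 - x/4 + 2/3) - 5*sin(5*x**3 + 2*x**2 + 2*x - 3)/4 + C.
The condition gives C = sin(13/6) + 5*sin(8)/4 - (sin(13/6) + 5*sin(8)/4) = 0.
So G(x) = sin(5*x**2/4 - x/4 + 2/3) - 5*sin(5*x**3 + 2*x**2 + 2*x - 3)/4.
Check: d/dx[sin(5*x**2/4 - x/4 + 2/3) - 5*sin(5*x**3 + 2*x**2 + 2*x - 3)/4] = -75*x**2*cos(5*x**3 + 2*x**2 + 2*x - 3)/4 + 5*x*cos(5*x**2/4 - x/4 + 2/3)/2 - 5*x*cos(5*x**3 + 2*x**2 + 2*x - 3) - cos(5*x**2/4 - x/4 + 2/3)/4 - 5*cos(5*x**3 + 2*x**2 + 2*x - 3)/2 = G'(x).

G(x) = sin(5*x**2/4 - x/4 + 2/3) - 5*sin(5*x**3 + 2*x**2 + 2*x - 3)/4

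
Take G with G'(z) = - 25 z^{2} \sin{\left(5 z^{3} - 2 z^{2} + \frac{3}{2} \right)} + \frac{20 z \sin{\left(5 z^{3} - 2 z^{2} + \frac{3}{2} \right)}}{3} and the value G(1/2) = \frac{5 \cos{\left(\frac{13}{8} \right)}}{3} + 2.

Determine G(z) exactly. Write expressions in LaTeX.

G'(z) matches the chain-rule pattern g'(h)*h' with inner function h(z) = 5 z^{3} - 2 z^{2} + \frac{3}{2}; substituting u = h(z) collapses the integral.
A general antiderivative is \frac{5 \cos{\left(5 z^{3} - 2 z^{2} + \frac{3}{2} \right)}}{3} + C.
The condition gives C = \frac{5 \cos{\left(\frac{13}{8} \right)}}{3} + 2 - (\frac{5 \cos{\left(\frac{13}{8} \right)}}{3}) = 2.
So G(z) = \frac{5 \cos{\left(5 z^{3} - 2 z^{2} + \frac{3}{2} \right)}}{3} + 2.
Check: d/dz[\frac{5 \cos{\left(5 z^{3} - 2 z^{2} + \frac{3}{2} \right)}}{3} + 2] = - 25 z^{2} \sin{\left(5 z^{3} - 2 z^{2} + \frac{3}{2} \right)} + \frac{20 z \sin{\left(5 z^{3} - 2 z^{2} + \frac{3}{2} \right)}}{3} = G'(z).

G(z) = \frac{5 \cos{\left(5 z^{3} - 2 z^{2} + \frac{3}{2} \right)}}{3} + 2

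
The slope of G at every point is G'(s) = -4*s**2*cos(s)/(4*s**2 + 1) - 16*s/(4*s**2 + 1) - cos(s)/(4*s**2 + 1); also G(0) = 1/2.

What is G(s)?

The integrand splits into summands that can be handled one at a time.
A general antiderivative is -2*log(4*s**2 + 1) - sin(s) + C.
The condition gives C = 1/2 - (0) = 1/2.
So G(s) = -(4*log(4*s**2 + 1) + 2*sin(s) - 1)/2.
Check: d/ds[-(4*log(4*s**2 + 1) + 2*sin(s) - 1)/2] = (-4*s**2*cos(s) - 16*s - cos(s))/(4*s**2 + 1), which equals G'(s).

G(s) = -(4*log(4*s**2 + 1) + 2*sin(s) - 1)/2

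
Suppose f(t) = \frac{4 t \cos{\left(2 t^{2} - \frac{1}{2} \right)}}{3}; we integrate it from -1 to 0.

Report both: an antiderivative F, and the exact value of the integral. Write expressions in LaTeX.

Antiderivative: F(t) = \frac{\sin{\left(2 t^{2} - \frac{1}{2} \right)}}{3}; value = - \frac{\sin{\left(\frac{3}{2} \right)}}{3} - \frac{\sin{\left(\frac{1}{2} \right)}}{3}

f matches the chain-rule pattern g'(h)*h' with inner function h(t) = 2 t^{2} - \frac{1}{2}; substituting u = h(t) collapses the integral.
F(t) = \frac{\sin{\left(2 t^{2} - \frac{1}{2} \right)}}{3} is an antiderivative of f.
Check: d/dt[\frac{\sin{\left(2 t^{2} - \frac{1}{2} \right)}}{3}] = \frac{4 t \cos{\left(2 t^{2} - \frac{1}{2} \right)}}{3} = f(t).
F(0) = - \frac{\sin{\left(\frac{1}{2} \right)}}{3}; F(-1) = \frac{\sin{\left(\frac{3}{2} \right)}}{3}.
Integral = F(0) - F(-1) = - \frac{\sin{\left(\frac{3}{2} \right)}}{3} - \frac{\sin{\left(\frac{1}{2} \right)}}{3}.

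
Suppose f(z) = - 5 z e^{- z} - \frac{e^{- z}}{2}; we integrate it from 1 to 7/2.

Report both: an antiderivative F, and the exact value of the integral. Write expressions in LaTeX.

Recognize the product-rule pattern: f = u'v + uv' with u = 5 z + \frac{11}{2}, v = e^{- z}, so integration by parts undoes it.
F(z) = \frac{\left(10 z + 11\right) e^{- z}}{2} is an antiderivative of f.
Check: d/dz[\frac{\left(10 z + 11\right) e^{- z}}{2}] = \frac{\left(- 10 z - 1\right) e^{- z}}{2}, which equals f(z).
F(7/2) = \frac{23}{e^{\frac{7}{2}}}; F(1) = \frac{21}{2 e}.
Integral = F(7/2) - F(1) = - \frac{21}{2 e} + \frac{23}{e^{\frac{7}{2}}}.

Antiderivative: F(z) = \frac{\left(10 z + 11\right) e^{- z}}{2}; value = - \frac{21}{2 e} + \frac{23}{e^{\frac{7}{2}}}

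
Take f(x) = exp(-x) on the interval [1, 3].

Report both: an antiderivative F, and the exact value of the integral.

Antiderivative: F(x) = -exp(-x); value = -exp(-3) + exp(-1)

Check any antiderivative F(x) by computing F'(x) and comparing it with f(x).
F(x) = -exp(-x) is an antiderivative of f.
Check: d/dx[-exp(-x)] = exp(-x) = f(x).
F(3) = -exp(-3); F(1) = -exp(-1).
Integral = F(3) - F(1) = -exp(-3) + exp(-1).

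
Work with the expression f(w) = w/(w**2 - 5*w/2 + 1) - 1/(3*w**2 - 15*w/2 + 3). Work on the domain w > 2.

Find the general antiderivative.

F(w) = (10*log(w - 2) - log(w - 1/2))/9 + C

The denominator factors as 3*(w - 2)*(2*w - 1); partial fractions split f into directly integrable pieces: -2/(9*(2*w - 1)) + 10/(9*(w - 2)).
Check: d/dw[(10*log(w - 2) - log(w - 1/2))/9] = (6*w - 2)/(6*w**2 - 15*w + 6), which equals f(w).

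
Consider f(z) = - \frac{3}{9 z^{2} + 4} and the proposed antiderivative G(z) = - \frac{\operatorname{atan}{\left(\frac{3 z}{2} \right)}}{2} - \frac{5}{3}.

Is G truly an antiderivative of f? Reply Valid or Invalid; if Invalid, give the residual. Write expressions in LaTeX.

Valid: G'(z) = f(z).

d/dz[G] = - \frac{3}{9 z^{2} + 4}
This equals f(z) exactly, so the claim holds.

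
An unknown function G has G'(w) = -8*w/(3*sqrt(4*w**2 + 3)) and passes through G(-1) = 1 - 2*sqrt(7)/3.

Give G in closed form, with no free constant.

G(w) = 1 - 2*sqrt(4*w**2 + 3)/3

The substitution u = 4*w**2 + 3 works: G'(w) is exactly (dG/du)*(du/dw) for that inner function.
A general antiderivative is -2*sqrt(4*w**2 + 3)/3 + C.
The condition gives C = 1 - 2*sqrt(7)/3 - (-2*sqrt(7)/3) = 1.
So G(w) = 1 - 2*sqrt(4*w**2 + 3)/3.
Check: d/dw[1 - 2*sqrt(4*w**2 + 3)/3] = -8*w/(3*sqrt(4*w**2 + 3)) = G'(w).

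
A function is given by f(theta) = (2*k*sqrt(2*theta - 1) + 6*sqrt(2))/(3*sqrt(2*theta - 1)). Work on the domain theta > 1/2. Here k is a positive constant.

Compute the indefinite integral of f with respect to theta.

F(theta) = 2*(k*theta + 3*sqrt(2)*sqrt(2*theta - 1))/3 + C

Recover f(theta) by differentiating a candidate F(theta); any mismatch rules it out.
Check: d/dtheta[2*(k*theta + 3*sqrt(2)*sqrt(2*theta - 1))/3] = (2*k*sqrt(2*theta - 1) + 6*sqrt(2))/(3*sqrt(2*theta - 1)) = f(theta).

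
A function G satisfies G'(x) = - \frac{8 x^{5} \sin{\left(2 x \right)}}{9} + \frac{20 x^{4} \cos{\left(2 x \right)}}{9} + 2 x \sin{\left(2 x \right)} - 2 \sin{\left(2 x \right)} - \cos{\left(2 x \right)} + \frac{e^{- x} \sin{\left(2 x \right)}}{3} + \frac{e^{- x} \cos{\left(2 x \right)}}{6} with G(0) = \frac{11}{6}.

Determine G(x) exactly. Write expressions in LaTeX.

G(x) = \frac{\left(- \left(- 8 x^{5} e^{x} + 18 x e^{x} - 18 e^{x} + 3\right) \cos{\left(2 x \right)} + 18 e^{x}\right) e^{- x}}{18}

G'(x) has the shape u'v + uv' for u = \frac{4 x^{5}}{9} - x + 1 - \frac{e^{- x}}{6} and v = \cos{\left(2 x \right)} — it is the derivative of the product u*v.
A general antiderivative is - \frac{2 \left(- \frac{2 x^{5}}{3} + \frac{3 x}{2} - \frac{3}{2} + \frac{e^{- x}}{4}\right) \cos{\left(2 x \right)}}{3} + C.
The condition gives C = \frac{11}{6} - (\frac{5}{6}) = 1.
So G(x) = \frac{\left(- \left(- 8 x^{5} e^{x} + 18 x e^{x} - 18 e^{x} + 3\right) \cos{\left(2 x \right)} + 18 e^{x}\right) e^{- x}}{18}.
Check: d/dx[\frac{\left(- \left(- 8 x^{5} e^{x} + 18 x e^{x} - 18 e^{x} + 3\right) \cos{\left(2 x \right)} + 18 e^{x}\right) e^{- x}}{18}] = \frac{\left(- 16 x^{5} e^{x} \sin{\left(2 x \right)} + 40 x^{4} e^{x} \cos{\left(2 x \right)} + 36 x e^{x} \sin{\left(2 x \right)} - 36 e^{x} \sin{\left(2 x \right)} - 18 e^{x} \cos{\left(2 x \right)} + 6 \sin{\left(2 x \right)} + 3 \cos{\left(2 x \right)}\right) e^{- x}}{18}, which equals G'(x).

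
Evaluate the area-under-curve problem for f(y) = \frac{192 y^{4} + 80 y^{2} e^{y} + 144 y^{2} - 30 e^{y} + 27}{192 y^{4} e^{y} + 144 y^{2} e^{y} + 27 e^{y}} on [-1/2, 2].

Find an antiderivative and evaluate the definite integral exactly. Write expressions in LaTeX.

For F(y) to be correct the identity F'(y) - f(y) = 0 must hold.
F(y) = \frac{- 24 y^{2} - 10 y e^{y} - 9}{24 y^{2} e^{y} + 9 e^{y}} is an antiderivative of f.
Check: d/dy[\frac{- 24 y^{2} - 10 y e^{y} - 9}{24 y^{2} e^{y} + 9 e^{y}}] = \frac{192 y^{4} + 80 y^{2} e^{y} + 144 y^{2} - 30 e^{y} + 27}{192 y^{4} e^{y} + 144 y^{2} e^{y} + 27 e^{y}} = f(y).
F(2) = - \frac{4}{21} - e^{-2}; F(-1/2) = \frac{1}{3} - e^{\frac{1}{2}}.
Integral = F(2) - F(-1/2) = - \frac{11}{21} - e^{-2} + e^{\frac{1}{2}}.

Antiderivative: F(y) = \frac{- 24 y^{2} - 10 y e^{y} - 9}{24 y^{2} e^{y} + 9 e^{y}}; value = - \frac{11}{21} - e^{-2} + e^{\frac{1}{2}}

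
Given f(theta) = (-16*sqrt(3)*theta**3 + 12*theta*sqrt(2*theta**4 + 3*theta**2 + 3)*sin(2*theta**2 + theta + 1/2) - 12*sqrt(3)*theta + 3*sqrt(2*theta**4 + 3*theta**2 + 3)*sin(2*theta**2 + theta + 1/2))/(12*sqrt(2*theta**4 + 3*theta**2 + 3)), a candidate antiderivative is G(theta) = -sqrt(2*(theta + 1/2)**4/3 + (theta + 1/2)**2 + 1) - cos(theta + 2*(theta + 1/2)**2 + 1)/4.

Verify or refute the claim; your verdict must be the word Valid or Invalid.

Invalid: d/dtheta[G] - f = (-32*sqrt(6)*theta**3*sqrt(2*theta**4 + 3*theta**2 + 3) + 16*sqrt(3)*theta**3*sqrt(16*theta**4 + 32*theta**3 + 48*theta**2 + 32*theta + 31) - 48*sqrt(6)*theta**2*sqrt(2*theta**4 + 3*theta**2 + 3) - 12*theta*sqrt(2*theta**4 + 3*theta**2 + 3)*sqrt(16*theta**4 + 32*theta**3 + 48*theta**2 + 32*theta + 31)*sin(2*theta**2 + theta + 1/2) + 12*theta*sqrt(2*theta**4 + 3*theta**2 + 3)*sqrt(16*theta**4 + 32*theta**3 + 48*theta**2 + 32*theta + 31)*sin(2*theta**2 + 3*theta + 3/2) - 48*sqrt(6)*theta*sqrt(2*theta**4 + 3*theta**2 + 3) + 12*sqrt(3)*theta*sqrt(16*theta**4 + 32*theta**3 + 48*theta**2 + 32*theta + 31) - 3*sqrt(2*theta**4 + 3*theta**2 + 3)*sqrt(16*theta**4 + 32*theta**3 + 48*theta**2 + 32*theta + 31)*sin(2*theta**2 + theta + 1/2) + 9*sqrt(2*theta**4 + 3*theta**2 + 3)*sqrt(16*theta**4 + 32*theta**3 + 48*theta**2 + 32*theta + 31)*sin(2*theta**2 + 3*theta + 3/2) - 16*sqrt(6)*sqrt(2*theta**4 + 3*theta**2 + 3))/(12*sqrt(2*theta**4 + 3*theta**2 + 3)*sqrt(16*theta**4 + 32*theta**3 + 48*theta**2 + 32*theta + 31)), which is not 0.

d/dtheta[G] = (-32*sqrt(6)*theta**3 - 48*sqrt(6)*theta**2 + 12*theta*sqrt(16*theta**4 + 32*theta**3 + 48*theta**2 + 32*theta + 31)*sin(2*theta**2 + 3*theta + 3/2) - 48*sqrt(6)*theta + 9*sqrt(16*theta**4 + 32*theta**3 + 48*theta**2 + 32*theta + 31)*sin(2*theta**2 + 3*theta + 3/2) - 16*sqrt(6))/(12*sqrt(16*theta**4 + 32*theta**3 + 48*theta**2 + 32*theta + 31))
d/dtheta[G] - f(theta) = (-32*sqrt(6)*theta**3*sqrt(2*theta**4 + 3*theta**2 + 3) + 16*sqrt(3)*theta**3*sqrt(16*theta**4 + 32*theta**3 + 48*theta**2 + 32*theta + 31) - 48*sqrt(6)*theta**2*sqrt(2*theta**4 + 3*theta**2 + 3) - 12*theta*sqrt(2*theta**4 + 3*theta**2 + 3)*sqrt(16*theta**4 + 32*theta**3 + 48*theta**2 + 32*theta + 31)*sin(2*theta**2 + theta + 1/2) + 12*theta*sqrt(2*theta**4 + 3*theta**2 + 3)*sqrt(16*theta**4 + 32*theta**3 + 48*theta**2 + 32*theta + 31)*sin(2*theta**2 + 3*theta + 3/2) - 48*sqrt(6)*theta*sqrt(2*theta**4 + 3*theta**2 + 3) + 12*sqrt(3)*theta*sqrt(16*theta**4 + 32*theta**3 + 48*theta**2 + 32*theta + 31) - 3*sqrt(2*theta**4 + 3*theta**2 + 3)*sqrt(16*theta**4 + 32*theta**3 + 48*theta**2 + 32*theta + 31)*sin(2*theta**2 + theta + 1/2) + 9*sqrt(2*theta**4 + 3*theta**2 + 3)*sqrt(16*theta**4 + 32*theta**3 + 48*theta**2 + 32*theta + 31)*sin(2*theta**2 + 3*theta + 3/2) - 16*sqrt(6)*sqrt(2*theta**4 + 3*theta**2 + 3))/(12*sqrt(2*theta**4 + 3*theta**2 + 3)*sqrt(16*theta**4 + 32*theta**3 + 48*theta**2 + 32*theta + 31)) != 0.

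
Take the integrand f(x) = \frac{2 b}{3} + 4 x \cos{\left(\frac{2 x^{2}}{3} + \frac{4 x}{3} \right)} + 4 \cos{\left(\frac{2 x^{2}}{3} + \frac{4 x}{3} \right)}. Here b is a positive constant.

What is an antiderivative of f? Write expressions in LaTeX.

The integrand splits into summands that can be handled one at a time.
Check: d/dx[\frac{2 b x + 9 \sin{\left(\frac{2 x^{2}}{3} + \frac{4 x}{3} \right)}}{3}] = \frac{2 b}{3} + 4 x \cos{\left(\frac{2 x^{2}}{3} + \frac{4 x}{3} \right)} + 4 \cos{\left(\frac{2 x^{2}}{3} + \frac{4 x}{3} \right)} = f(x).

An antiderivative is F(x) = \frac{2 b x + 9 \sin{\left(\frac{2 x^{2}}{3} + \frac{4 x}{3} \right)}}{3}.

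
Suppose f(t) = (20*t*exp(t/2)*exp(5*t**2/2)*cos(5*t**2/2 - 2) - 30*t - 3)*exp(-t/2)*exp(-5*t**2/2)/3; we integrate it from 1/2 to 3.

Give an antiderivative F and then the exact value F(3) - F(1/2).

Antiderivative: F(t) = (4*exp(t/2)*exp(5*t**2/2)*sin(5*t**2/2 - 2) + 6)*exp(-t/2)*exp(-5*t**2/2)/3; value = -2*exp(-7/8) + 2*exp(-24) + 4*sin(11/8)/3 + 4*sin(41/2)/3

Check any antiderivative F(t) by computing F'(t) and comparing it with f(t).
F(t) = (4*exp(t/2)*exp(5*t**2/2)*sin(5*t**2/2 - 2) + 6)*exp(-t/2)*exp(-5*t**2/2)/3 is an antiderivative of f.
Check: d/dt[(4*exp(t/2)*exp(5*t**2/2)*sin(5*t**2/2 - 2) + 6)*exp(-t/2)*exp(-5*t**2/2)/3] = (20*t*exp(t/2)*exp(5*t**2/2)*cos(5*t**2/2 - 2) - 30*t - 3)*exp(-t/2)*exp(-5*t**2/2)/3 = f(t).
F(3) = 2*exp(-24) + 4*sin(41/2)/3; F(1/2) = -4*sin(11/8)/3 + 2*exp(-7/8).
Integral = F(3) - F(1/2) = -2*exp(-7/8) + 2*exp(-24) + 4*sin(11/8)/3 + 4*sin(41/2)/3.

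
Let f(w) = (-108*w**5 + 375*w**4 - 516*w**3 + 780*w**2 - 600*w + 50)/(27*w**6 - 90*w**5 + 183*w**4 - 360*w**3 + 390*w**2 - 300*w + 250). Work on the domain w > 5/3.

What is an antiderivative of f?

Any candidate F(w) must reproduce f(w) exactly when differentiated.
Check: d/dw[-log(w**4/2 + 2*w**2 + 5/3) - 5/(9*w - 15)] = (-108*w**5 + 375*w**4 - 516*w**3 + 780*w**2 - 600*w + 50)/(27*w**6 - 90*w**5 + 183*w**4 - 360*w**3 + 390*w**2 - 300*w + 250) = f(w).

An antiderivative is F(w) = -log(w**4/2 + 2*w**2 + 5/3) - 5/(9*w - 15).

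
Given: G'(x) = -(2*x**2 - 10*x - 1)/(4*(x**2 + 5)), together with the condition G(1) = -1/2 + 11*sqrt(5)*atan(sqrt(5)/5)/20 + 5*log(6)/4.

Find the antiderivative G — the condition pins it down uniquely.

G(x) = (-10*x + 25*log(x**2 + 5) + 11*sqrt(5)*atan(sqrt(5)*x/5))/20

The proposed G(x) is checked by its d/dx: the result must match the given G'(x).
A general antiderivative is -x/2 + 5*log(x**2 + 5)/4 + 11*sqrt(5)*atan(sqrt(5)*x/5)/20 + C.
The condition gives C = -1/2 + 11*sqrt(5)*atan(sqrt(5)/5)/20 + 5*log(6)/4 - (-1/2 + 11*sqrt(5)*atan(sqrt(5)/5)/20 + 5*log(6)/4) = 0.
So G(x) = (-10*x + 25*log(x**2 + 5) + 11*sqrt(5)*atan(sqrt(5)*x/5))/20.
Check: d/dx[(-10*x + 25*log(x**2 + 5) + 11*sqrt(5)*atan(sqrt(5)*x/5))/20] = (-2*x**2 + 10*x + 1)/(4*x**2 + 20), which equals G'(x).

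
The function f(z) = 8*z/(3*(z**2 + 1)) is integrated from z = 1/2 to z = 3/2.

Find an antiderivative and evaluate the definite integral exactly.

The substitution u = 3*z**2/2 + 3/2 works: f is exactly (dF/du)*(du/dz) for that inner function.
F(z) = 4*log(3*z**2/2 + 3/2)/3 is an antiderivative of f.
Check: d/dz[4*log(3*z**2/2 + 3/2)/3] = 8*z/(3*z**2 + 3), which equals f(z).
F(3/2) = 4*log(39/8)/3; F(1/2) = 4*log(15/8)/3.
Integral = F(3/2) - F(1/2) = -4*log(15/8)/3 + 4*log(39/8)/3.

Antiderivative: F(z) = 4*log(3*z**2/2 + 3/2)/3; value = -4*log(15/8)/3 + 4*log(39/8)/3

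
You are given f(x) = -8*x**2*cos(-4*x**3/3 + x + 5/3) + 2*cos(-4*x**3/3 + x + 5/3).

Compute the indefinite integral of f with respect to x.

The substitution u = -4*x**3/3 + x + 5/3 works: f is exactly (dF/du)*(du/dx) for that inner function.
Check: d/dx[2*sin(-4*x**3/3 + x + 5/3)] = -8*x**2*cos(-4*x**3/3 + x + 5/3) + 2*cos(-4*x**3/3 + x + 5/3) = f(x).

F(x) = 2*sin(-4*x**3/3 + x + 5/3) + C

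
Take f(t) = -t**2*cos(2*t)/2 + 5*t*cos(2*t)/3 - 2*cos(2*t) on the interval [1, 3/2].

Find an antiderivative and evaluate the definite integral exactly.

Antiderivative: F(t) = -(6*t**2*sin(2*t) - 20*t*sin(2*t) + 6*t*cos(2*t) + 21*sin(2*t) - 10*cos(2*t))/24; value = cos(3)/24 - 3*sin(3)/16 - cos(2)/6 + 7*sin(2)/24

Integrate term by term and add the pieces.
F(t) = -(6*t**2*sin(2*t) - 20*t*sin(2*t) + 6*t*cos(2*t) + 21*sin(2*t) - 10*cos(2*t))/24 is an antiderivative of f.
Check: d/dt[-(6*t**2*sin(2*t) - 20*t*sin(2*t) + 6*t*cos(2*t) + 21*sin(2*t) - 10*cos(2*t))/24] = -t**2*cos(2*t)/2 + 5*t*cos(2*t)/3 - 2*cos(2*t) = f(t).
F(3/2) = cos(3)/24 - 3*sin(3)/16; F(1) = -7*sin(2)/24 + cos(2)/6.
Integral = F(3/2) - F(1) = cos(3)/24 - 3*sin(3)/16 - cos(2)/6 + 7*sin(2)/24.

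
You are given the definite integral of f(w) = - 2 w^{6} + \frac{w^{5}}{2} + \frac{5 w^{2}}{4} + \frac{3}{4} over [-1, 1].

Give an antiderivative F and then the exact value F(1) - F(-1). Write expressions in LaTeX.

Integrate term by term and add the pieces.
F(w) = \frac{w \left(- 24 w^{6} + 7 w^{5} + 35 w^{2} + 63\right)}{84} is an antiderivative of f.
Check: d/dw[\frac{w \left(- 24 w^{6} + 7 w^{5} + 35 w^{2} + 63\right)}{84}] = - 2 w^{6} + \frac{w^{5}}{2} + \frac{5 w^{2}}{4} + \frac{3}{4} = f(w).
F(1) = \frac{27}{28}; F(-1) = - \frac{67}{84}.
Integral = F(1) - F(-1) = \frac{37}{21}.

Antiderivative: F(w) = \frac{w \left(- 24 w^{6} + 7 w^{5} + 35 w^{2} + 63\right)}{84}; value = \frac{37}{21}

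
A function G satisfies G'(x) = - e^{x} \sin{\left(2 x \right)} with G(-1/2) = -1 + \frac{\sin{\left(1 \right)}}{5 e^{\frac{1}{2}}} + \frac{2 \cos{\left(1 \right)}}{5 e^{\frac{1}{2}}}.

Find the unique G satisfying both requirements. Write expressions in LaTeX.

G(x) = \frac{- e^{x} \sin{\left(2 x \right)} + 2 e^{x} \cos{\left(2 x \right)} - 5}{5}

A first test for any G(x): its x-derivative must equal the given G'(x).
A general antiderivative is - \frac{e^{x} \sin{\left(2 x \right)}}{5} + \frac{2 e^{x} \cos{\left(2 x \right)}}{5} + C.
The condition gives C = -1 + \frac{\sin{\left(1 \right)}}{5 e^{\frac{1}{2}}} + \frac{2 \cos{\left(1 \right)}}{5 e^{\frac{1}{2}}} - (\frac{\sin{\left(1 \right)}}{5 e^{\frac{1}{2}}} + \frac{2 \cos{\left(1 \right)}}{5 e^{\frac{1}{2}}}) = -1.
So G(x) = \frac{- e^{x} \sin{\left(2 x \right)} + 2 e^{x} \cos{\left(2 x \right)} - 5}{5}.
Check: d/dx[\frac{- e^{x} \sin{\left(2 x \right)} + 2 e^{x} \cos{\left(2 x \right)} - 5}{5}] = - e^{x} \sin{\left(2 x \right)} = G'(x).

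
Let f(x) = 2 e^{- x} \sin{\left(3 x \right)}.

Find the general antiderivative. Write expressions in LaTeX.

F(x) = - \frac{e^{- x} \sin{\left(3 x \right)}}{5} - \frac{3 e^{- x} \cos{\left(3 x \right)}}{5} + C

Since d/dx undoes antidifferentiation here, F'(x) = f(x) is required of F(x).
Check: d/dx[- \frac{e^{- x} \sin{\left(3 x \right)}}{5} - \frac{3 e^{- x} \cos{\left(3 x \right)}}{5}] = 2 e^{- x} \sin{\left(3 x \right)} = f(x).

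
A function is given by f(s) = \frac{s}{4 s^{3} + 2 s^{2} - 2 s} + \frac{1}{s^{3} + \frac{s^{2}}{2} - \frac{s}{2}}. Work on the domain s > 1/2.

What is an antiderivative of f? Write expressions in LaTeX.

An antiderivative is F(s) = \frac{- 4 \log{\left(s \right)} + 3 \log{\left(s - \frac{1}{2} \right)} + \log{\left(s + 1 \right)}}{2}.

The denominator factors as 2 s \left(s + 1\right) \left(2 s - 1\right); partial fractions split f into directly integrable pieces: \frac{3}{2 s - 1} + \frac{1}{2 \left(s + 1\right)} - \frac{2}{s}.
Check: d/ds[\frac{- 4 \log{\left(s \right)} + 3 \log{\left(s - \frac{1}{2} \right)} + \log{\left(s + 1 \right)}}{2}] = \frac{s + 4}{4 s^{3} + 2 s^{2} - 2 s}, which equals f(s).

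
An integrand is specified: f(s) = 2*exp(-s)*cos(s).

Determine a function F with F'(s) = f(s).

An antiderivative is F(s) = (sin(s) - cos(s))*exp(-s).

Since d/ds undoes antidifferentiation here, F'(s) = f(s) is required of F(s).
Check: d/ds[(sin(s) - cos(s))*exp(-s)] = 2*exp(-s)*cos(s) = f(s).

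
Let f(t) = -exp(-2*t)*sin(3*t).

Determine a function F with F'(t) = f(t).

An antiderivative is F(t) = 2*exp(-2*t)*sin(3*t)/13 + 3*exp(-2*t)*cos(3*t)/13.

Recover f(t) by differentiating a candidate F(t); any mismatch rules it out.
Check: d/dt[2*exp(-2*t)*sin(3*t)/13 + 3*exp(-2*t)*cos(3*t)/13] = -exp(-2*t)*sin(3*t) = f(t).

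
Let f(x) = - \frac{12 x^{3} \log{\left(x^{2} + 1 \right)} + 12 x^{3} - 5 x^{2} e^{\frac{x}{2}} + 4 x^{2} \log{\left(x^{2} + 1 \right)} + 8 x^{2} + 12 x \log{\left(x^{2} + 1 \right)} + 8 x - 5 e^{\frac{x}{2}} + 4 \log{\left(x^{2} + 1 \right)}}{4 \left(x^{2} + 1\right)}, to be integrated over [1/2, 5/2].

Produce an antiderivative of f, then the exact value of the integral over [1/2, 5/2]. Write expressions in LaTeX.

A candidate is checked by its d/dx: the result must match f(x).
F(x) = - \frac{3 x^{2} \log{\left(x^{2} + 1 \right)} + 2 x \log{\left(x^{2} + 1 \right)} - 5 e^{\frac{x}{2}} + 2 \log{\left(x^{2} + 1 \right)}}{2} is an antiderivative of f.
Check: d/dx[- \frac{3 x^{2} \log{\left(x^{2} + 1 \right)} + 2 x \log{\left(x^{2} + 1 \right)} - 5 e^{\frac{x}{2}} + 2 \log{\left(x^{2} + 1 \right)}}{2}] = \frac{- 12 x^{3} \log{\left(x^{2} + 1 \right)} - 12 x^{3} + 5 x^{2} e^{\frac{x}{2}} - 4 x^{2} \log{\left(x^{2} + 1 \right)} - 8 x^{2} - 12 x \log{\left(x^{2} + 1 \right)} - 8 x + 5 e^{\frac{x}{2}} - 4 \log{\left(x^{2} + 1 \right)}}{4 x^{2} + 4}, which equals f(x).
F(5/2) = - \frac{103 \log{\left(\frac{29}{4} \right)}}{8} + \frac{5 e^{\frac{5}{4}}}{2}; F(1/2) = - \frac{15 \log{\left(\frac{5}{4} \right)}}{8} + \frac{5 e^{\frac{1}{4}}}{2}.
Integral = F(5/2) - F(1/2) = - \frac{103 \log{\left(\frac{29}{4} \right)}}{8} - \frac{5 e^{\frac{1}{4}}}{2} + \frac{15 \log{\left(\frac{5}{4} \right)}}{8} + \frac{5 e^{\frac{5}{4}}}{2}.

Antiderivative: F(x) = - \frac{3 x^{2} \log{\left(x^{2} + 1 \right)} + 2 x \log{\left(x^{2} + 1 \right)} - 5 e^{\frac{x}{2}} + 2 \log{\left(x^{2} + 1 \right)}}{2}; value = - \frac{103 \log{\left(\frac{29}{4} \right)}}{8} - \frac{5 e^{\frac{1}{4}}}{2} + \frac{15 \log{\left(\frac{5}{4} \right)}}{8} + \frac{5 e^{\frac{5}{4}}}{2}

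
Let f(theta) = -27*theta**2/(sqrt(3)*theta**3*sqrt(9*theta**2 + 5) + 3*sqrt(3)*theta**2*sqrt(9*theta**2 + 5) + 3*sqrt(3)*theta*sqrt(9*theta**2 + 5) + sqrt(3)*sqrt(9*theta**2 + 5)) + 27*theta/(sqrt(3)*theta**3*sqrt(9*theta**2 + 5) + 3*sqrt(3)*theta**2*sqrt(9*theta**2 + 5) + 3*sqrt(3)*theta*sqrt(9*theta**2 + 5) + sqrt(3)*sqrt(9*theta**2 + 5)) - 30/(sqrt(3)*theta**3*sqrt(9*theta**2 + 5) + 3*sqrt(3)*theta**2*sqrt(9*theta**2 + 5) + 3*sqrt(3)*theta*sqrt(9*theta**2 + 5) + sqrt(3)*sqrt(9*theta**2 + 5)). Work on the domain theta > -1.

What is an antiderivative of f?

An antiderivative is F(theta) = 3*sqrt(3*theta**2 + 5/3)/(theta**2 + 2*theta + 1).

Recognize the product-rule pattern: f = u'v + uv' with u = 3/(theta + 1)**2, v = sqrt(3*theta**2 + 5/3), so integration by parts undoes it.
Check: d/dtheta[3*sqrt(3*theta**2 + 5/3)/(theta**2 + 2*theta + 1)] = (-27*theta**2 + 27*theta - 30)/(sqrt(3)*theta**3*sqrt(9*theta**2 + 5) + 3*sqrt(3)*theta**2*sqrt(9*theta**2 + 5) + 3*sqrt(3)*theta*sqrt(9*theta**2 + 5) + sqrt(3)*sqrt(9*theta**2 + 5)), which equals f(theta).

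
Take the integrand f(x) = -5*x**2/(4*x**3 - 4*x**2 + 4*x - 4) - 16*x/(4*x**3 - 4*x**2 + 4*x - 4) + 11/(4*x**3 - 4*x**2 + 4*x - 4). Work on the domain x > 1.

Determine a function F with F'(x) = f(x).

The integrand splits into summands that can be handled one at a time.
Check: d/dx[-5*log(3*x - 3)/4 - 4*atan(x)] = (-5*x**2 - 16*x + 11)/(4*x**3 - 4*x**2 + 4*x - 4), which equals f(x).

An antiderivative is F(x) = -5*log(3*x - 3)/4 - 4*atan(x).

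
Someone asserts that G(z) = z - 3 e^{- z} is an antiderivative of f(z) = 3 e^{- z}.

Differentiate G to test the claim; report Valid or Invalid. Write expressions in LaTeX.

d/dz[G] = \left(e^{z} + 3\right) e^{- z}
d/dz[G] - f(z) = 1 != 0.

Invalid: d/dz[G] - f = 1, which is not 0.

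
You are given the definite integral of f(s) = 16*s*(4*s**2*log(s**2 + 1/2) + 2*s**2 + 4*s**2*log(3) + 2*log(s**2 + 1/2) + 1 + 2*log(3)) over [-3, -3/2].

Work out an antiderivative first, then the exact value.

Antiderivative: F(s) = 16*(s**2 + 1/2)**2*log(3*s**2 + 3/2); value = -1444*log(57/2) + 121*log(33/4)

Recognize the product-rule pattern: f = u'v + uv' with u = 16*(s**2 + 1/2)**2, v = log(3*s**2 + 3/2), so integration by parts undoes it.
F(s) = 16*(s**2 + 1/2)**2*log(3*s**2 + 3/2) is an antiderivative of f.
Check: d/ds[16*(s**2 + 1/2)**2*log(3*s**2 + 3/2)] = 64*s**3*log(s**2 + 1/2) + 32*s**3 + 64*s**3*log(3) + 32*s*log(s**2 + 1/2) + 16*s + 32*s*log(3), which equals f(s).
F(-3/2) = 121*log(33/4); F(-3) = 1444*log(57/2).
Integral = F(-3/2) - F(-3) = -1444*log(57/2) + 121*log(33/4).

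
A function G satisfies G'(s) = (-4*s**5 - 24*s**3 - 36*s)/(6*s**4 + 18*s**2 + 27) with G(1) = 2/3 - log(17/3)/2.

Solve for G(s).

G(s) = -s**2/3 - log(2*s**4/3 + 2*s**2 + 3)/2 + 1

Any candidate G(s) must reproduce the stated G'(s) exactly.
A general antiderivative is -s**2/3 - log(2*s**4/3 + 2*s**2 + 3)/2 + C.
The condition gives C = 2/3 - log(17/3)/2 - (-log(17/3)/2 - 1/3) = 1.
So G(s) = -s**2/3 - log(2*s**4/3 + 2*s**2 + 3)/2 + 1.
Check: d/ds[-s**2/3 - log(2*s**4/3 + 2*s**2 + 3)/2 + 1] = (-4*s**5 - 24*s**3 - 36*s)/(6*s**4 + 18*s**2 + 27) = G'(s).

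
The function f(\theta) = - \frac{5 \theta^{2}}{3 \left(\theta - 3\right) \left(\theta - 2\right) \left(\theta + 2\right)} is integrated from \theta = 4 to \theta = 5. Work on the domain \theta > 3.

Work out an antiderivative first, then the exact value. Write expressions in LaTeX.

Antiderivative: F(\theta) = - \frac{9 \log{\left(\theta - 3 \right)} - 5 \log{\left(\theta - 2 \right)} + \log{\left(\theta + 2 \right)}}{3}; value = - \frac{14 \log{\left(2 \right)}}{3} - \frac{\log{\left(7 \right)}}{3} + \frac{\log{\left(6 \right)}}{3} + \frac{5 \log{\left(3 \right)}}{3}

The denominator factors as 3 \left(\theta - 3\right) \left(\theta - 2\right) \left(\theta + 2\right); partial fractions split f into directly integrable pieces: - \frac{1}{3 \left(\theta + 2\right)} + \frac{5}{3 \left(\theta - 2\right)} - \frac{3}{\theta - 3}.
F(\theta) = - \frac{9 \log{\left(\theta - 3 \right)} - 5 \log{\left(\theta - 2 \right)} + \log{\left(\theta + 2 \right)}}{3} is an antiderivative of f.
Check: d/d\theta[- \frac{9 \log{\left(\theta - 3 \right)} - 5 \log{\left(\theta - 2 \right)} + \log{\left(\theta + 2 \right)}}{3}] = - \frac{5 \theta^{2}}{3 \theta^{3} - 9 \theta^{2} - 12 \theta + 36}, which equals f(\theta).
F(5) = - 3 \log{\left(2 \right)} - \frac{\log{\left(7 \right)}}{3} + \frac{5 \log{\left(3 \right)}}{3}; F(4) = - \frac{\log{\left(6 \right)}}{3} + \frac{5 \log{\left(2 \right)}}{3}.
Integral = F(5) - F(4) = - \frac{14 \log{\left(2 \right)}}{3} - \frac{\log{\left(7 \right)}}{3} + \frac{\log{\left(6 \right)}}{3} + \frac{5 \log{\left(3 \right)}}{3}.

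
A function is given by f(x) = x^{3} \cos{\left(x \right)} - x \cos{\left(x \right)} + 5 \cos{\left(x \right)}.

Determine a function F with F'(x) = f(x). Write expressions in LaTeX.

An antiderivative is F(x) = x^{3} \sin{\left(x \right)} + 3 x^{2} \cos{\left(x \right)} - 7 x \sin{\left(x \right)} + 5 \sin{\left(x \right)} - 7 \cos{\left(x \right)}.

The integrand splits into summands that can be handled one at a time.
Check: d/dx[x^{3} \sin{\left(x \right)} + 3 x^{2} \cos{\left(x \right)} - 7 x \sin{\left(x \right)} + 5 \sin{\left(x \right)} - 7 \cos{\left(x \right)}] = x^{3} \cos{\left(x \right)} - x \cos{\left(x \right)} + 5 \cos{\left(x \right)} = f(x).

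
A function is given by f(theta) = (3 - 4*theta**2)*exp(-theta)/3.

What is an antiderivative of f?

f has the shape u'v + uv' for u = 4*theta**2/3 + 8*theta/3 + 5/3 and v = exp(-theta) — it is the derivative of the product u*v.
Check: d/dtheta[4*theta**2*exp(-theta)/3 + 8*theta*exp(-theta)/3 + 5*exp(-theta)/3] = (3 - 4*theta**2)*exp(-theta)/3 = f(theta).

An antiderivative is F(theta) = 4*theta**2*exp(-theta)/3 + 8*theta*exp(-theta)/3 + 5*exp(-theta)/3.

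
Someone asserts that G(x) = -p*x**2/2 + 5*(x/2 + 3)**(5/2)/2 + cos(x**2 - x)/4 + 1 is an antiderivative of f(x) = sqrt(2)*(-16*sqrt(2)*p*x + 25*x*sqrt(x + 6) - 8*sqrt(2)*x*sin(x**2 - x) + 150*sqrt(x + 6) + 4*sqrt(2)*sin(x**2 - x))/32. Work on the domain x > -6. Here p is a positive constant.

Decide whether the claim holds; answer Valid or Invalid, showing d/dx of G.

Valid. The derivative of G reproduces f.

d/dx[G] = sqrt(2)*(-16*sqrt(2)*p*x + 25*x*sqrt(x + 6) - 8*sqrt(2)*x*sin(x**2 - x) + 150*sqrt(x + 6) + 4*sqrt(2)*sin(x**2 - x))/32
This equals f(x) exactly, so the claim holds.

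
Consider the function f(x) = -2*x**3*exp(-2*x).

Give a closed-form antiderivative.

An antiderivative is F(x) = (4*x**3 + 6*x**2 + 6*x + 3)*exp(-2*x)/4.

f has the shape u'v + uv' for u = x**3 + 3*x**2/2 + 3*x/2 + 3/4 and v = exp(-2*x) — it is the derivative of the product u*v.
Check: d/dx[(4*x**3 + 6*x**2 + 6*x + 3)*exp(-2*x)/4] = -2*x**3*exp(-2*x) = f(x).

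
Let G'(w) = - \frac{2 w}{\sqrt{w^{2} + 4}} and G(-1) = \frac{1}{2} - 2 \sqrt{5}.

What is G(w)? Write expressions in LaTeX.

G(w) = \frac{1}{2} - 2 \sqrt{w^{2} + 4}

The substitution u = w^{2} + 4 works: G'(w) is exactly (dG/du)*(du/dw) for that inner function.
A general antiderivative is - 2 \sqrt{w^{2} + 4} + C.
The condition gives C = \frac{1}{2} - 2 \sqrt{5} - (- 2 \sqrt{5}) = \frac{1}{2}.
So G(w) = \frac{1}{2} - 2 \sqrt{w^{2} + 4}.
Check: d/dw[\frac{1}{2} - 2 \sqrt{w^{2} + 4}] = - \frac{2 w}{\sqrt{w^{2} + 4}} = G'(w).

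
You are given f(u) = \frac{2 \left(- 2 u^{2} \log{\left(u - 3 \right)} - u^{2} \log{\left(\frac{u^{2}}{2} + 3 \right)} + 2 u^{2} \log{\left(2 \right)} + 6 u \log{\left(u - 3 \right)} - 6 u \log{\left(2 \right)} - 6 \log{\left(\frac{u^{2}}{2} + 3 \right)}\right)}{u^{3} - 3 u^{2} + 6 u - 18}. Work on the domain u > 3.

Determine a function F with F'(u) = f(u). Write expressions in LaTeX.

An antiderivative is F(u) = - 2 \log{\left(\frac{u}{2} - \frac{3}{2} \right)} \log{\left(\frac{u^{2}}{2} + 3 \right)}.

f has the shape v'r + vr' for v = - 2 \log{\left(\frac{u^{2}}{2} + 3 \right)} and r = \log{\left(\frac{u}{2} - \frac{3}{2} \right)} — it is the derivative of the product v*r.
Check: d/du[- 2 \log{\left(\frac{u}{2} - \frac{3}{2} \right)} \log{\left(\frac{u^{2}}{2} + 3 \right)}] = \frac{- 4 u^{2} \log{\left(u - 3 \right)} - 2 u^{2} \log{\left(\frac{u^{2}}{2} + 3 \right)} + 4 u^{2} \log{\left(2 \right)} + 12 u \log{\left(u - 3 \right)} - 12 u \log{\left(2 \right)} - 12 \log{\left(\frac{u^{2}}{2} + 3 \right)}}{u^{3} - 3 u^{2} + 6 u - 18}, which equals f(u).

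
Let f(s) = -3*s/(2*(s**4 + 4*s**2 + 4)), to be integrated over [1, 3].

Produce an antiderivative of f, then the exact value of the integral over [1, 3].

Antiderivative: F(s) = 3/(4*s**2 + 8); value = -2/11

f matches the chain-rule pattern g'(h)*h' with inner function h(s) = s**2 + 2; substituting u = h(s) collapses the integral.
F(s) = 3/(4*s**2 + 8) is an antiderivative of f.
Check: d/ds[3/(4*s**2 + 8)] = -3*s/(2*s**4 + 8*s**2 + 8), which equals f(s).
F(3) = 3/44; F(1) = 1/4.
Integral = F(3) - F(1) = -2/11.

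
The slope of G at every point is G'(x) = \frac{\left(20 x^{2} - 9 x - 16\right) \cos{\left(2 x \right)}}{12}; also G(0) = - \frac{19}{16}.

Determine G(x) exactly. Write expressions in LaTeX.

G(x) = \frac{5 x^{2} \sin{\left(2 x \right)}}{6} - \frac{3 x \sin{\left(2 x \right)}}{8} + \frac{5 x \cos{\left(2 x \right)}}{6} - \frac{13 \sin{\left(2 x \right)}}{12} - \frac{3 \cos{\left(2 x \right)}}{16} - 1

A first test for any G(x): its x-derivative must equal the given G'(x).
A general antiderivative is \frac{5 x^{2} \sin{\left(2 x \right)}}{6} - \frac{3 x \sin{\left(2 x \right)}}{8} + \frac{5 x \cos{\left(2 x \right)}}{6} - \frac{13 \sin{\left(2 x \right)}}{12} - \frac{3 \cos{\left(2 x \right)}}{16} + C.
The condition gives C = - \frac{19}{16} - (- \frac{3}{16}) = -1.
So G(x) = \frac{5 x^{2} \sin{\left(2 x \right)}}{6} - \frac{3 x \sin{\left(2 x \right)}}{8} + \frac{5 x \cos{\left(2 x \right)}}{6} - \frac{13 \sin{\left(2 x \right)}}{12} - \frac{3 \cos{\left(2 x \right)}}{16} - 1.
Check: d/dx[\frac{5 x^{2} \sin{\left(2 x \right)}}{6} - \frac{3 x \sin{\left(2 x \right)}}{8} + \frac{5 x \cos{\left(2 x \right)}}{6} - \frac{13 \sin{\left(2 x \right)}}{12} - \frac{3 \cos{\left(2 x \right)}}{16} - 1] = \frac{5 x^{2} \cos{\left(2 x \right)}}{3} - \frac{3 x \cos{\left(2 x \right)}}{4} - \frac{4 \cos{\left(2 x \right)}}{3}, which equals G'(x).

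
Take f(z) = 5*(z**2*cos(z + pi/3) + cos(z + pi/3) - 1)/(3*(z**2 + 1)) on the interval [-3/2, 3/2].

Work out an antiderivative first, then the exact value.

Whatever form F(z) takes, F'(z) = f(z) is non-negotiable.
F(z) = 5*(sin(z + pi/3) - atan(z))/3 is an antiderivative of f.
Check: d/dz[5*(sin(z + pi/3) - atan(z))/3] = (5*z**2*cos(z + pi/3) + 5*cos(z + pi/3) - 5)/(3*z**2 + 3), which equals f(z).
F(3/2) = -5*atan(3/2)/3 + 5*sin(pi/3 + 3/2)/3; F(-3/2) = 5*cos(pi/6 + 3/2)/3 + 5*atan(3/2)/3.
Integral = F(3/2) - F(-3/2) = -10*atan(3/2)/3 - 5*cos(pi/6 + 3/2)/3 + 5*sin(pi/3 + 3/2)/3.

Antiderivative: F(z) = 5*(sin(z + pi/3) - atan(z))/3; value = -10*atan(3/2)/3 - 5*cos(pi/6 + 3/2)/3 + 5*sin(pi/3 + 3/2)/3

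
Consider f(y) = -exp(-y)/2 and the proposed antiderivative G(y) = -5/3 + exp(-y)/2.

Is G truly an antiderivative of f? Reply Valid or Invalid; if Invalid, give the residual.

d/dy[G] = -exp(-y)/2
This equals f(y) exactly, so the claim holds.

Valid - the claim checks out under differentiation.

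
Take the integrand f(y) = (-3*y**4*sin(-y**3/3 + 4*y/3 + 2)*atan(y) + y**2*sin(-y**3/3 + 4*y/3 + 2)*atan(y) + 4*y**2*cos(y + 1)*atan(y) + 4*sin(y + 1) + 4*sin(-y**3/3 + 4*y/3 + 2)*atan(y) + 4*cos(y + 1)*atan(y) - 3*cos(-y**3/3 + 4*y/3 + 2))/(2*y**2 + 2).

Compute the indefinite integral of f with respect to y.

f has the shape u'v + uv' for u = 2*sin(y + 1) - 3*cos(-y**3/3 + 4*y/3 + 2)/2 and v = atan(y) — it is the derivative of the product u*v.
Check: d/dy[2*sin(y + 1)*atan(y) - 3*cos(-y**3/3 + 4*y/3 + 2)*atan(y)/2] = (-3*y**4*sin(-y**3/3 + 4*y/3 + 2)*atan(y) + y**2*sin(-y**3/3 + 4*y/3 + 2)*atan(y) + 4*y**2*cos(y + 1)*atan(y) + 4*sin(y + 1) + 4*sin(-y**3/3 + 4*y/3 + 2)*atan(y) + 4*cos(y + 1)*atan(y) - 3*cos(-y**3/3 + 4*y/3 + 2))/(2*y**2 + 2) = f(y).

F(y) = 2*sin(y + 1)*atan(y) - 3*cos(-y**3/3 + 4*y/3 + 2)*atan(y)/2 + C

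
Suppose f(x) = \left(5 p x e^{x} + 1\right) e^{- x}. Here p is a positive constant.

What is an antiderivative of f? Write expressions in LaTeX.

An antiderivative is F(x) = \frac{5 p x^{2}}{2} - e^{- x}.

For F(x) to be correct the identity F'(x) - f(x) = 0 must hold.
Check: d/dx[\frac{5 p x^{2}}{2} - e^{- x}] = \left(5 p x e^{x} + 1\right) e^{- x} = f(x).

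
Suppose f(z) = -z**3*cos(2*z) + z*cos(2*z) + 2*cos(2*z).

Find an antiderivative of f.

An antiderivative is F(z) = -(4*z**3*sin(2*z) + 6*z**2*cos(2*z) - 10*z*sin(2*z) - 8*sin(2*z) - 5*cos(2*z))/8.

Integrate term by term and add the pieces.
Check: d/dz[-(4*z**3*sin(2*z) + 6*z**2*cos(2*z) - 10*z*sin(2*z) - 8*sin(2*z) - 5*cos(2*z))/8] = -z**3*cos(2*z) + z*cos(2*z) + 2*cos(2*z) = f(z).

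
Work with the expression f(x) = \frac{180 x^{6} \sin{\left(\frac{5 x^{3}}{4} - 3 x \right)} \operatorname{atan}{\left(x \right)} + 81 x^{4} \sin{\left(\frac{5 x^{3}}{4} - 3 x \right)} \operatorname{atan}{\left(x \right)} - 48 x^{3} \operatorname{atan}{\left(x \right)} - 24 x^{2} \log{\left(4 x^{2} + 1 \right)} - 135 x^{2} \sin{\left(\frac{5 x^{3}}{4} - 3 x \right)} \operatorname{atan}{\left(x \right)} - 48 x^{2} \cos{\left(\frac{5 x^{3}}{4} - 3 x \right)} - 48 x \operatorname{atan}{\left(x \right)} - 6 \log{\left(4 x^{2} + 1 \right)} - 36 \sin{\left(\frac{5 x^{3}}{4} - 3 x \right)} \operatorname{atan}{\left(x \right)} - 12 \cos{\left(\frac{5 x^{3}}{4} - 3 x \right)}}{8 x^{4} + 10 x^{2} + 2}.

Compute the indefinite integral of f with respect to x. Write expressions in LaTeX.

Recognize the product-rule pattern: f = u'v + uv' with u = - 3 \log{\left(4 x^{2} + 1 \right)} - 6 \cos{\left(\frac{5 x^{3}}{4} - 3 x \right)}, v = \operatorname{atan}{\left(x \right)}, so integration by parts undoes it.
Check: d/dx[3 \left(- \log{\left(4 x^{2} + 1 \right)} - 2 \cos{\left(\frac{5 x^{3}}{4} - 3 x \right)}\right) \operatorname{atan}{\left(x \right)}] = \frac{180 x^{6} \sin{\left(\frac{5 x^{3}}{4} - 3 x \right)} \operatorname{atan}{\left(x \right)} + 81 x^{4} \sin{\left(\frac{5 x^{3}}{4} - 3 x \right)} \operatorname{atan}{\left(x \right)} - 48 x^{3} \operatorname{atan}{\left(x \right)} - 24 x^{2} \log{\left(4 x^{2} + 1 \right)} - 135 x^{2} \sin{\left(\frac{5 x^{3}}{4} - 3 x \right)} \operatorname{atan}{\left(x \right)} - 48 x^{2} \cos{\left(\frac{5 x^{3}}{4} - 3 x \right)} - 48 x \operatorname{atan}{\left(x \right)} - 6 \log{\left(4 x^{2} + 1 \right)} - 36 \sin{\left(\frac{5 x^{3}}{4} - 3 x \right)} \operatorname{atan}{\left(x \right)} - 12 \cos{\left(\frac{5 x^{3}}{4} - 3 x \right)}}{8 x^{4} + 10 x^{2} + 2} = f(x).

F(x) = 3 \left(- \log{\left(4 x^{2} + 1 \right)} - 2 \cos{\left(\frac{5 x^{3}}{4} - 3 x \right)}\right) \operatorname{atan}{\left(x \right)} + C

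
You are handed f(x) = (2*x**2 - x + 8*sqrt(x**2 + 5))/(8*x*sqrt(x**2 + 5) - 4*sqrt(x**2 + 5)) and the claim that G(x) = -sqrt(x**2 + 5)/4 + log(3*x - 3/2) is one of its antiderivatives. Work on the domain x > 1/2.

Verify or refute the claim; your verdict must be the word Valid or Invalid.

Invalid: d/dx[G] - f = -x*sqrt(x**2 + 5)/(2*x**2 + 10), which is not 0.

d/dx[G] = (-2*x**2 + x + 8*sqrt(x**2 + 5))/(8*x*sqrt(x**2 + 5) - 4*sqrt(x**2 + 5))
d/dx[G] - f(x) = -x*sqrt(x**2 + 5)/(2*x**2 + 10) != 0.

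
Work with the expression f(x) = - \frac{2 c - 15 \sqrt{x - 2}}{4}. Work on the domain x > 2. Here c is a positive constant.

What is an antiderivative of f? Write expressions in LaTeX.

Differentiate the proposed F(x) back; it has to land on f(x) exactly.
Check: d/dx[\frac{- c x + 5 \left(x - 2\right)^{\frac{3}{2}}}{2}] = - \frac{c}{2} + \frac{15 \sqrt{x - 2}}{4}, which equals f(x).

An antiderivative is F(x) = \frac{- c x + 5 \left(x - 2\right)^{\frac{3}{2}}}{2}.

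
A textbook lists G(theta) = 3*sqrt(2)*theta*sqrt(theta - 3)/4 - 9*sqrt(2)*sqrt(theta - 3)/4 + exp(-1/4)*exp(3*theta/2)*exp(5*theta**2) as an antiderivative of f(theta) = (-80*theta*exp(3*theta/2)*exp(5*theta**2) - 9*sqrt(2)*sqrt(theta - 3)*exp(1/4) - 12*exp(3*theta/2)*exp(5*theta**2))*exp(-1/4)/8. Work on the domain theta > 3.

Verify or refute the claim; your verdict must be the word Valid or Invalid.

Invalid: d/dtheta[G] - f = (80*theta*exp(3*theta/2)*exp(5*theta**2) + 9*sqrt(2)*sqrt(theta - 3)*exp(1/4) + 12*exp(3*theta/2)*exp(5*theta**2))*exp(-1/4)/4, which is not 0.

d/dtheta[G] = (80*theta*sqrt(theta - 3)*exp(3*theta/2)*exp(5*theta**2) + 9*sqrt(2)*theta*exp(1/4) + 12*sqrt(theta - 3)*exp(3*theta/2)*exp(5*theta**2) - 27*sqrt(2)*exp(1/4))*exp(-1/4)/(8*sqrt(theta - 3))
d/dtheta[G] - f(theta) = (80*theta*exp(3*theta/2)*exp(5*theta**2) + 9*sqrt(2)*sqrt(theta - 3)*exp(1/4) + 12*exp(3*theta/2)*exp(5*theta**2))*exp(-1/4)/4 != 0.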